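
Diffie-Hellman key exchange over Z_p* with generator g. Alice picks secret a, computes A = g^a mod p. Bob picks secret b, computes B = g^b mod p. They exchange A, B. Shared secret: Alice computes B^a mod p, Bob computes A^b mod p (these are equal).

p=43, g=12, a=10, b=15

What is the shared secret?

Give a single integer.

A = 12^10 mod 43  (bits of 10 = 1010)
  bit 0 = 1: r = r^2 * 12 mod 43 = 1^2 * 12 = 1*12 = 12
  bit 1 = 0: r = r^2 mod 43 = 12^2 = 15
  bit 2 = 1: r = r^2 * 12 mod 43 = 15^2 * 12 = 10*12 = 34
  bit 3 = 0: r = r^2 mod 43 = 34^2 = 38
  -> A = 38
B = 12^15 mod 43  (bits of 15 = 1111)
  bit 0 = 1: r = r^2 * 12 mod 43 = 1^2 * 12 = 1*12 = 12
  bit 1 = 1: r = r^2 * 12 mod 43 = 12^2 * 12 = 15*12 = 8
  bit 2 = 1: r = r^2 * 12 mod 43 = 8^2 * 12 = 21*12 = 37
  bit 3 = 1: r = r^2 * 12 mod 43 = 37^2 * 12 = 36*12 = 2
  -> B = 2
s = B^a = 2^10 mod 43  (bits of 10 = 1010)
  bit 0 = 1: r = r^2 * 2 mod 43 = 1^2 * 2 = 1*2 = 2
  bit 1 = 0: r = r^2 mod 43 = 2^2 = 4
  bit 2 = 1: r = r^2 * 2 mod 43 = 4^2 * 2 = 16*2 = 32
  bit 3 = 0: r = r^2 mod 43 = 32^2 = 35
  -> s = B^a = 35

Answer: 35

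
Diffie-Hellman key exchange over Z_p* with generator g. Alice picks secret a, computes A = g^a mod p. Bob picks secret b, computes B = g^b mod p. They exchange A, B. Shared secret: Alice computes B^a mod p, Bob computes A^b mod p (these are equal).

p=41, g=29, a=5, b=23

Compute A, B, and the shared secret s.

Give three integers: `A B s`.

A = 29^5 mod 41  (bits of 5 = 101)
  bit 0 = 1: r = r^2 * 29 mod 41 = 1^2 * 29 = 1*29 = 29
  bit 1 = 0: r = r^2 mod 41 = 29^2 = 21
  bit 2 = 1: r = r^2 * 29 mod 41 = 21^2 * 29 = 31*29 = 38
  -> A = 38
B = 29^23 mod 41  (bits of 23 = 10111)
  bit 0 = 1: r = r^2 * 29 mod 41 = 1^2 * 29 = 1*29 = 29
  bit 1 = 0: r = r^2 mod 41 = 29^2 = 21
  bit 2 = 1: r = r^2 * 29 mod 41 = 21^2 * 29 = 31*29 = 38
  bit 3 = 1: r = r^2 * 29 mod 41 = 38^2 * 29 = 9*29 = 15
  bit 4 = 1: r = r^2 * 29 mod 41 = 15^2 * 29 = 20*29 = 6
  -> B = 6
s = B^a = 6^5 mod 41  (bits of 5 = 101)
  bit 0 = 1: r = r^2 * 6 mod 41 = 1^2 * 6 = 1*6 = 6
  bit 1 = 0: r = r^2 mod 41 = 6^2 = 36
  bit 2 = 1: r = r^2 * 6 mod 41 = 36^2 * 6 = 25*6 = 27
  -> s = B^a = 27

Answer: 38 6 27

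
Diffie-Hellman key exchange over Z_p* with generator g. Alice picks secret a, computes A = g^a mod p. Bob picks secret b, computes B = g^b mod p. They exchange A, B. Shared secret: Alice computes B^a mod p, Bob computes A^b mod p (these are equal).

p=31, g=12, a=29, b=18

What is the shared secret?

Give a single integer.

Answer: 4

Derivation:
A = 12^29 mod 31  (bits of 29 = 11101)
  bit 0 = 1: r = r^2 * 12 mod 31 = 1^2 * 12 = 1*12 = 12
  bit 1 = 1: r = r^2 * 12 mod 31 = 12^2 * 12 = 20*12 = 23
  bit 2 = 1: r = r^2 * 12 mod 31 = 23^2 * 12 = 2*12 = 24
  bit 3 = 0: r = r^2 mod 31 = 24^2 = 18
  bit 4 = 1: r = r^2 * 12 mod 31 = 18^2 * 12 = 14*12 = 13
  -> A = 13
B = 12^18 mod 31  (bits of 18 = 10010)
  bit 0 = 1: r = r^2 * 12 mod 31 = 1^2 * 12 = 1*12 = 12
  bit 1 = 0: r = r^2 mod 31 = 12^2 = 20
  bit 2 = 0: r = r^2 mod 31 = 20^2 = 28
  bit 3 = 1: r = r^2 * 12 mod 31 = 28^2 * 12 = 9*12 = 15
  bit 4 = 0: r = r^2 mod 31 = 15^2 = 8
  -> B = 8
s = B^a = 8^29 mod 31  (bits of 29 = 11101)
  bit 0 = 1: r = r^2 * 8 mod 31 = 1^2 * 8 = 1*8 = 8
  bit 1 = 1: r = r^2 * 8 mod 31 = 8^2 * 8 = 2*8 = 16
  bit 2 = 1: r = r^2 * 8 mod 31 = 16^2 * 8 = 8*8 = 2
  bit 3 = 0: r = r^2 mod 31 = 2^2 = 4
  bit 4 = 1: r = r^2 * 8 mod 31 = 4^2 * 8 = 16*8 = 4
  -> s = B^a = 4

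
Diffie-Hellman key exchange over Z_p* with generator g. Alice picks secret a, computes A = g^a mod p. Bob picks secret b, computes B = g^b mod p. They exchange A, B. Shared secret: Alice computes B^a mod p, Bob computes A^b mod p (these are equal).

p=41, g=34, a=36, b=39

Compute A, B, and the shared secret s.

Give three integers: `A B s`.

Answer: 25 35 23

Derivation:
A = 34^36 mod 41  (bits of 36 = 100100)
  bit 0 = 1: r = r^2 * 34 mod 41 = 1^2 * 34 = 1*34 = 34
  bit 1 = 0: r = r^2 mod 41 = 34^2 = 8
  bit 2 = 0: r = r^2 mod 41 = 8^2 = 23
  bit 3 = 1: r = r^2 * 34 mod 41 = 23^2 * 34 = 37*34 = 28
  bit 4 = 0: r = r^2 mod 41 = 28^2 = 5
  bit 5 = 0: r = r^2 mod 41 = 5^2 = 25
  -> A = 25
B = 34^39 mod 41  (bits of 39 = 100111)
  bit 0 = 1: r = r^2 * 34 mod 41 = 1^2 * 34 = 1*34 = 34
  bit 1 = 0: r = r^2 mod 41 = 34^2 = 8
  bit 2 = 0: r = r^2 mod 41 = 8^2 = 23
  bit 3 = 1: r = r^2 * 34 mod 41 = 23^2 * 34 = 37*34 = 28
  bit 4 = 1: r = r^2 * 34 mod 41 = 28^2 * 34 = 5*34 = 6
  bit 5 = 1: r = r^2 * 34 mod 41 = 6^2 * 34 = 36*34 = 35
  -> B = 35
s = B^a = 35^36 mod 41  (bits of 36 = 100100)
  bit 0 = 1: r = r^2 * 35 mod 41 = 1^2 * 35 = 1*35 = 35
  bit 1 = 0: r = r^2 mod 41 = 35^2 = 36
  bit 2 = 0: r = r^2 mod 41 = 36^2 = 25
  bit 3 = 1: r = r^2 * 35 mod 41 = 25^2 * 35 = 10*35 = 22
  bit 4 = 0: r = r^2 mod 41 = 22^2 = 33
  bit 5 = 0: r = r^2 mod 41 = 33^2 = 23
  -> s = B^a = 23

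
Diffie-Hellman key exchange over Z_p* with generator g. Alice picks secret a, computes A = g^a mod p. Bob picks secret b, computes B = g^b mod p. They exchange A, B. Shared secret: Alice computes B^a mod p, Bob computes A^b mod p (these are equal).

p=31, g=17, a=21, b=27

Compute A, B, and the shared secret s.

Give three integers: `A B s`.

A = 17^21 mod 31  (bits of 21 = 10101)
  bit 0 = 1: r = r^2 * 17 mod 31 = 1^2 * 17 = 1*17 = 17
  bit 1 = 0: r = r^2 mod 31 = 17^2 = 10
  bit 2 = 1: r = r^2 * 17 mod 31 = 10^2 * 17 = 7*17 = 26
  bit 3 = 0: r = r^2 mod 31 = 26^2 = 25
  bit 4 = 1: r = r^2 * 17 mod 31 = 25^2 * 17 = 5*17 = 23
  -> A = 23
B = 17^27 mod 31  (bits of 27 = 11011)
  bit 0 = 1: r = r^2 * 17 mod 31 = 1^2 * 17 = 1*17 = 17
  bit 1 = 1: r = r^2 * 17 mod 31 = 17^2 * 17 = 10*17 = 15
  bit 2 = 0: r = r^2 mod 31 = 15^2 = 8
  bit 3 = 1: r = r^2 * 17 mod 31 = 8^2 * 17 = 2*17 = 3
  bit 4 = 1: r = r^2 * 17 mod 31 = 3^2 * 17 = 9*17 = 29
  -> B = 29
s = B^a = 29^21 mod 31  (bits of 21 = 10101)
  bit 0 = 1: r = r^2 * 29 mod 31 = 1^2 * 29 = 1*29 = 29
  bit 1 = 0: r = r^2 mod 31 = 29^2 = 4
  bit 2 = 1: r = r^2 * 29 mod 31 = 4^2 * 29 = 16*29 = 30
  bit 3 = 0: r = r^2 mod 31 = 30^2 = 1
  bit 4 = 1: r = r^2 * 29 mod 31 = 1^2 * 29 = 1*29 = 29
  -> s = B^a = 29

Answer: 23 29 29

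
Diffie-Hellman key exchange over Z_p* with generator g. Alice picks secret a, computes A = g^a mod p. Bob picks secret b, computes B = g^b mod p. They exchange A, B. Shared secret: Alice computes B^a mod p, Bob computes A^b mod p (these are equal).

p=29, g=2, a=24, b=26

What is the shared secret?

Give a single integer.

Answer: 24

Derivation:
A = 2^24 mod 29  (bits of 24 = 11000)
  bit 0 = 1: r = r^2 * 2 mod 29 = 1^2 * 2 = 1*2 = 2
  bit 1 = 1: r = r^2 * 2 mod 29 = 2^2 * 2 = 4*2 = 8
  bit 2 = 0: r = r^2 mod 29 = 8^2 = 6
  bit 3 = 0: r = r^2 mod 29 = 6^2 = 7
  bit 4 = 0: r = r^2 mod 29 = 7^2 = 20
  -> A = 20
B = 2^26 mod 29  (bits of 26 = 11010)
  bit 0 = 1: r = r^2 * 2 mod 29 = 1^2 * 2 = 1*2 = 2
  bit 1 = 1: r = r^2 * 2 mod 29 = 2^2 * 2 = 4*2 = 8
  bit 2 = 0: r = r^2 mod 29 = 8^2 = 6
  bit 3 = 1: r = r^2 * 2 mod 29 = 6^2 * 2 = 7*2 = 14
  bit 4 = 0: r = r^2 mod 29 = 14^2 = 22
  -> B = 22
s = B^a = 22^24 mod 29  (bits of 24 = 11000)
  bit 0 = 1: r = r^2 * 22 mod 29 = 1^2 * 22 = 1*22 = 22
  bit 1 = 1: r = r^2 * 22 mod 29 = 22^2 * 22 = 20*22 = 5
  bit 2 = 0: r = r^2 mod 29 = 5^2 = 25
  bit 3 = 0: r = r^2 mod 29 = 25^2 = 16
  bit 4 = 0: r = r^2 mod 29 = 16^2 = 24
  -> s = B^a = 24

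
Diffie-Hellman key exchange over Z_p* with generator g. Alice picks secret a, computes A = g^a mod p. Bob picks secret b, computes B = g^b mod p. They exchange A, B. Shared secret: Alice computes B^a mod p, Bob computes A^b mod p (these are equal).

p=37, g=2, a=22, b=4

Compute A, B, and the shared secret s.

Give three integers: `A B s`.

Answer: 21 16 9

Derivation:
A = 2^22 mod 37  (bits of 22 = 10110)
  bit 0 = 1: r = r^2 * 2 mod 37 = 1^2 * 2 = 1*2 = 2
  bit 1 = 0: r = r^2 mod 37 = 2^2 = 4
  bit 2 = 1: r = r^2 * 2 mod 37 = 4^2 * 2 = 16*2 = 32
  bit 3 = 1: r = r^2 * 2 mod 37 = 32^2 * 2 = 25*2 = 13
  bit 4 = 0: r = r^2 mod 37 = 13^2 = 21
  -> A = 21
B = 2^4 mod 37  (bits of 4 = 100)
  bit 0 = 1: r = r^2 * 2 mod 37 = 1^2 * 2 = 1*2 = 2
  bit 1 = 0: r = r^2 mod 37 = 2^2 = 4
  bit 2 = 0: r = r^2 mod 37 = 4^2 = 16
  -> B = 16
s = B^a = 16^22 mod 37  (bits of 22 = 10110)
  bit 0 = 1: r = r^2 * 16 mod 37 = 1^2 * 16 = 1*16 = 16
  bit 1 = 0: r = r^2 mod 37 = 16^2 = 34
  bit 2 = 1: r = r^2 * 16 mod 37 = 34^2 * 16 = 9*16 = 33
  bit 3 = 1: r = r^2 * 16 mod 37 = 33^2 * 16 = 16*16 = 34
  bit 4 = 0: r = r^2 mod 37 = 34^2 = 9
  -> s = B^a = 9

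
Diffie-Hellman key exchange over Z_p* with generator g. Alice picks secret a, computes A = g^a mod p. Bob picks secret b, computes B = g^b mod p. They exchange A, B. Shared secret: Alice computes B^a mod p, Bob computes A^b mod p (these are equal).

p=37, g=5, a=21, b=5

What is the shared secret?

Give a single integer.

Answer: 8

Derivation:
A = 5^21 mod 37  (bits of 21 = 10101)
  bit 0 = 1: r = r^2 * 5 mod 37 = 1^2 * 5 = 1*5 = 5
  bit 1 = 0: r = r^2 mod 37 = 5^2 = 25
  bit 2 = 1: r = r^2 * 5 mod 37 = 25^2 * 5 = 33*5 = 17
  bit 3 = 0: r = r^2 mod 37 = 17^2 = 30
  bit 4 = 1: r = r^2 * 5 mod 37 = 30^2 * 5 = 12*5 = 23
  -> A = 23
B = 5^5 mod 37  (bits of 5 = 101)
  bit 0 = 1: r = r^2 * 5 mod 37 = 1^2 * 5 = 1*5 = 5
  bit 1 = 0: r = r^2 mod 37 = 5^2 = 25
  bit 2 = 1: r = r^2 * 5 mod 37 = 25^2 * 5 = 33*5 = 17
  -> B = 17
s = B^a = 17^21 mod 37  (bits of 21 = 10101)
  bit 0 = 1: r = r^2 * 17 mod 37 = 1^2 * 17 = 1*17 = 17
  bit 1 = 0: r = r^2 mod 37 = 17^2 = 30
  bit 2 = 1: r = r^2 * 17 mod 37 = 30^2 * 17 = 12*17 = 19
  bit 3 = 0: r = r^2 mod 37 = 19^2 = 28
  bit 4 = 1: r = r^2 * 17 mod 37 = 28^2 * 17 = 7*17 = 8
  -> s = B^a = 8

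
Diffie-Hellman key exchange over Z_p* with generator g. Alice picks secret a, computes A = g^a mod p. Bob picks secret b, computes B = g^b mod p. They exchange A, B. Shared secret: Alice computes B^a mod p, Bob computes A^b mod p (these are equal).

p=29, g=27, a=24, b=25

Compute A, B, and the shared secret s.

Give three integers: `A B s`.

A = 27^24 mod 29  (bits of 24 = 11000)
  bit 0 = 1: r = r^2 * 27 mod 29 = 1^2 * 27 = 1*27 = 27
  bit 1 = 1: r = r^2 * 27 mod 29 = 27^2 * 27 = 4*27 = 21
  bit 2 = 0: r = r^2 mod 29 = 21^2 = 6
  bit 3 = 0: r = r^2 mod 29 = 6^2 = 7
  bit 4 = 0: r = r^2 mod 29 = 7^2 = 20
  -> A = 20
B = 27^25 mod 29  (bits of 25 = 11001)
  bit 0 = 1: r = r^2 * 27 mod 29 = 1^2 * 27 = 1*27 = 27
  bit 1 = 1: r = r^2 * 27 mod 29 = 27^2 * 27 = 4*27 = 21
  bit 2 = 0: r = r^2 mod 29 = 21^2 = 6
  bit 3 = 0: r = r^2 mod 29 = 6^2 = 7
  bit 4 = 1: r = r^2 * 27 mod 29 = 7^2 * 27 = 20*27 = 18
  -> B = 18
s = B^a = 18^24 mod 29  (bits of 24 = 11000)
  bit 0 = 1: r = r^2 * 18 mod 29 = 1^2 * 18 = 1*18 = 18
  bit 1 = 1: r = r^2 * 18 mod 29 = 18^2 * 18 = 5*18 = 3
  bit 2 = 0: r = r^2 mod 29 = 3^2 = 9
  bit 3 = 0: r = r^2 mod 29 = 9^2 = 23
  bit 4 = 0: r = r^2 mod 29 = 23^2 = 7
  -> s = B^a = 7

Answer: 20 18 7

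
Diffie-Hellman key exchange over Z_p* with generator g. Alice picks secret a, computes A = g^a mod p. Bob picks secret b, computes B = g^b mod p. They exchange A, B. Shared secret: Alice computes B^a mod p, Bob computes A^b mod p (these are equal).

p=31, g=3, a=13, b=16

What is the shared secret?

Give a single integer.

A = 3^13 mod 31  (bits of 13 = 1101)
  bit 0 = 1: r = r^2 * 3 mod 31 = 1^2 * 3 = 1*3 = 3
  bit 1 = 1: r = r^2 * 3 mod 31 = 3^2 * 3 = 9*3 = 27
  bit 2 = 0: r = r^2 mod 31 = 27^2 = 16
  bit 3 = 1: r = r^2 * 3 mod 31 = 16^2 * 3 = 8*3 = 24
  -> A = 24
B = 3^16 mod 31  (bits of 16 = 10000)
  bit 0 = 1: r = r^2 * 3 mod 31 = 1^2 * 3 = 1*3 = 3
  bit 1 = 0: r = r^2 mod 31 = 3^2 = 9
  bit 2 = 0: r = r^2 mod 31 = 9^2 = 19
  bit 3 = 0: r = r^2 mod 31 = 19^2 = 20
  bit 4 = 0: r = r^2 mod 31 = 20^2 = 28
  -> B = 28
s = B^a = 28^13 mod 31  (bits of 13 = 1101)
  bit 0 = 1: r = r^2 * 28 mod 31 = 1^2 * 28 = 1*28 = 28
  bit 1 = 1: r = r^2 * 28 mod 31 = 28^2 * 28 = 9*28 = 4
  bit 2 = 0: r = r^2 mod 31 = 4^2 = 16
  bit 3 = 1: r = r^2 * 28 mod 31 = 16^2 * 28 = 8*28 = 7
  -> s = B^a = 7

Answer: 7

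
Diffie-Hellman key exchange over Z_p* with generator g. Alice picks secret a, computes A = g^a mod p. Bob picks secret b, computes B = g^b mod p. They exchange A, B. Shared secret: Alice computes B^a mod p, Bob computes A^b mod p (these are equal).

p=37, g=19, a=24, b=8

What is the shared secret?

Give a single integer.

Answer: 10

Derivation:
A = 19^24 mod 37  (bits of 24 = 11000)
  bit 0 = 1: r = r^2 * 19 mod 37 = 1^2 * 19 = 1*19 = 19
  bit 1 = 1: r = r^2 * 19 mod 37 = 19^2 * 19 = 28*19 = 14
  bit 2 = 0: r = r^2 mod 37 = 14^2 = 11
  bit 3 = 0: r = r^2 mod 37 = 11^2 = 10
  bit 4 = 0: r = r^2 mod 37 = 10^2 = 26
  -> A = 26
B = 19^8 mod 37  (bits of 8 = 1000)
  bit 0 = 1: r = r^2 * 19 mod 37 = 1^2 * 19 = 1*19 = 19
  bit 1 = 0: r = r^2 mod 37 = 19^2 = 28
  bit 2 = 0: r = r^2 mod 37 = 28^2 = 7
  bit 3 = 0: r = r^2 mod 37 = 7^2 = 12
  -> B = 12
s = B^a = 12^24 mod 37  (bits of 24 = 11000)
  bit 0 = 1: r = r^2 * 12 mod 37 = 1^2 * 12 = 1*12 = 12
  bit 1 = 1: r = r^2 * 12 mod 37 = 12^2 * 12 = 33*12 = 26
  bit 2 = 0: r = r^2 mod 37 = 26^2 = 10
  bit 3 = 0: r = r^2 mod 37 = 10^2 = 26
  bit 4 = 0: r = r^2 mod 37 = 26^2 = 10
  -> s = B^a = 10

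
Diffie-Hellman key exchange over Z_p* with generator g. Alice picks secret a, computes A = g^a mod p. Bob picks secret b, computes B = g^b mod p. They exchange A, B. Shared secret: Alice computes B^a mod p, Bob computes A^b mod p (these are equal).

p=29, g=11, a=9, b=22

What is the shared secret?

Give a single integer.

A = 11^9 mod 29  (bits of 9 = 1001)
  bit 0 = 1: r = r^2 * 11 mod 29 = 1^2 * 11 = 1*11 = 11
  bit 1 = 0: r = r^2 mod 29 = 11^2 = 5
  bit 2 = 0: r = r^2 mod 29 = 5^2 = 25
  bit 3 = 1: r = r^2 * 11 mod 29 = 25^2 * 11 = 16*11 = 2
  -> A = 2
B = 11^22 mod 29  (bits of 22 = 10110)
  bit 0 = 1: r = r^2 * 11 mod 29 = 1^2 * 11 = 1*11 = 11
  bit 1 = 0: r = r^2 mod 29 = 11^2 = 5
  bit 2 = 1: r = r^2 * 11 mod 29 = 5^2 * 11 = 25*11 = 14
  bit 3 = 1: r = r^2 * 11 mod 29 = 14^2 * 11 = 22*11 = 10
  bit 4 = 0: r = r^2 mod 29 = 10^2 = 13
  -> B = 13
s = B^a = 13^9 mod 29  (bits of 9 = 1001)
  bit 0 = 1: r = r^2 * 13 mod 29 = 1^2 * 13 = 1*13 = 13
  bit 1 = 0: r = r^2 mod 29 = 13^2 = 24
  bit 2 = 0: r = r^2 mod 29 = 24^2 = 25
  bit 3 = 1: r = r^2 * 13 mod 29 = 25^2 * 13 = 16*13 = 5
  -> s = B^a = 5

Answer: 5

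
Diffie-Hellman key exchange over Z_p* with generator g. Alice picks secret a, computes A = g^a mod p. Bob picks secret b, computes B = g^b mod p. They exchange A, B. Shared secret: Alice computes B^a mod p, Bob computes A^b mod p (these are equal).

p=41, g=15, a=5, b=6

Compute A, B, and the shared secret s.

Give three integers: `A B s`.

A = 15^5 mod 41  (bits of 5 = 101)
  bit 0 = 1: r = r^2 * 15 mod 41 = 1^2 * 15 = 1*15 = 15
  bit 1 = 0: r = r^2 mod 41 = 15^2 = 20
  bit 2 = 1: r = r^2 * 15 mod 41 = 20^2 * 15 = 31*15 = 14
  -> A = 14
B = 15^6 mod 41  (bits of 6 = 110)
  bit 0 = 1: r = r^2 * 15 mod 41 = 1^2 * 15 = 1*15 = 15
  bit 1 = 1: r = r^2 * 15 mod 41 = 15^2 * 15 = 20*15 = 13
  bit 2 = 0: r = r^2 mod 41 = 13^2 = 5
  -> B = 5
s = B^a = 5^5 mod 41  (bits of 5 = 101)
  bit 0 = 1: r = r^2 * 5 mod 41 = 1^2 * 5 = 1*5 = 5
  bit 1 = 0: r = r^2 mod 41 = 5^2 = 25
  bit 2 = 1: r = r^2 * 5 mod 41 = 25^2 * 5 = 10*5 = 9
  -> s = B^a = 9

Answer: 14 5 9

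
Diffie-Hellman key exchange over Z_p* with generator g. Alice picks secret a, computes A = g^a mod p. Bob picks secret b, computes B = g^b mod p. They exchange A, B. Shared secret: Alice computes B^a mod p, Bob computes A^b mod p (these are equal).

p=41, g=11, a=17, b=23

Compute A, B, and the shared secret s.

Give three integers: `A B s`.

A = 11^17 mod 41  (bits of 17 = 10001)
  bit 0 = 1: r = r^2 * 11 mod 41 = 1^2 * 11 = 1*11 = 11
  bit 1 = 0: r = r^2 mod 41 = 11^2 = 39
  bit 2 = 0: r = r^2 mod 41 = 39^2 = 4
  bit 3 = 0: r = r^2 mod 41 = 4^2 = 16
  bit 4 = 1: r = r^2 * 11 mod 41 = 16^2 * 11 = 10*11 = 28
  -> A = 28
B = 11^23 mod 41  (bits of 23 = 10111)
  bit 0 = 1: r = r^2 * 11 mod 41 = 1^2 * 11 = 1*11 = 11
  bit 1 = 0: r = r^2 mod 41 = 11^2 = 39
  bit 2 = 1: r = r^2 * 11 mod 41 = 39^2 * 11 = 4*11 = 3
  bit 3 = 1: r = r^2 * 11 mod 41 = 3^2 * 11 = 9*11 = 17
  bit 4 = 1: r = r^2 * 11 mod 41 = 17^2 * 11 = 2*11 = 22
  -> B = 22
s = B^a = 22^17 mod 41  (bits of 17 = 10001)
  bit 0 = 1: r = r^2 * 22 mod 41 = 1^2 * 22 = 1*22 = 22
  bit 1 = 0: r = r^2 mod 41 = 22^2 = 33
  bit 2 = 0: r = r^2 mod 41 = 33^2 = 23
  bit 3 = 0: r = r^2 mod 41 = 23^2 = 37
  bit 4 = 1: r = r^2 * 22 mod 41 = 37^2 * 22 = 16*22 = 24
  -> s = B^a = 24

Answer: 28 22 24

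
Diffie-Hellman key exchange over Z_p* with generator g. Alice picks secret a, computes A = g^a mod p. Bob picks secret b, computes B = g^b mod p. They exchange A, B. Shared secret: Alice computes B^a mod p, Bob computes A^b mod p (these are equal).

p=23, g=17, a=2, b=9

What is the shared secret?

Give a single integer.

A = 17^2 mod 23  (bits of 2 = 10)
  bit 0 = 1: r = r^2 * 17 mod 23 = 1^2 * 17 = 1*17 = 17
  bit 1 = 0: r = r^2 mod 23 = 17^2 = 13
  -> A = 13
B = 17^9 mod 23  (bits of 9 = 1001)
  bit 0 = 1: r = r^2 * 17 mod 23 = 1^2 * 17 = 1*17 = 17
  bit 1 = 0: r = r^2 mod 23 = 17^2 = 13
  bit 2 = 0: r = r^2 mod 23 = 13^2 = 8
  bit 3 = 1: r = r^2 * 17 mod 23 = 8^2 * 17 = 18*17 = 7
  -> B = 7
s = B^a = 7^2 mod 23  (bits of 2 = 10)
  bit 0 = 1: r = r^2 * 7 mod 23 = 1^2 * 7 = 1*7 = 7
  bit 1 = 0: r = r^2 mod 23 = 7^2 = 3
  -> s = B^a = 3

Answer: 3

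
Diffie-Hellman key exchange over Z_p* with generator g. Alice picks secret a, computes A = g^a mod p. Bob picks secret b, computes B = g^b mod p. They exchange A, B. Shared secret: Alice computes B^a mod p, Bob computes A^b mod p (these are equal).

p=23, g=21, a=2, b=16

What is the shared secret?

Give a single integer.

Answer: 12

Derivation:
A = 21^2 mod 23  (bits of 2 = 10)
  bit 0 = 1: r = r^2 * 21 mod 23 = 1^2 * 21 = 1*21 = 21
  bit 1 = 0: r = r^2 mod 23 = 21^2 = 4
  -> A = 4
B = 21^16 mod 23  (bits of 16 = 10000)
  bit 0 = 1: r = r^2 * 21 mod 23 = 1^2 * 21 = 1*21 = 21
  bit 1 = 0: r = r^2 mod 23 = 21^2 = 4
  bit 2 = 0: r = r^2 mod 23 = 4^2 = 16
  bit 3 = 0: r = r^2 mod 23 = 16^2 = 3
  bit 4 = 0: r = r^2 mod 23 = 3^2 = 9
  -> B = 9
s = B^a = 9^2 mod 23  (bits of 2 = 10)
  bit 0 = 1: r = r^2 * 9 mod 23 = 1^2 * 9 = 1*9 = 9
  bit 1 = 0: r = r^2 mod 23 = 9^2 = 12
  -> s = B^a = 12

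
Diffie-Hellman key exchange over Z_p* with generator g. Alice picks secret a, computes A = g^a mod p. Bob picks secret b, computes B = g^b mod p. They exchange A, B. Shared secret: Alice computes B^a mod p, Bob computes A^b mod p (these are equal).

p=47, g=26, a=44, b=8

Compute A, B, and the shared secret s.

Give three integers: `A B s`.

Answer: 34 25 37

Derivation:
A = 26^44 mod 47  (bits of 44 = 101100)
  bit 0 = 1: r = r^2 * 26 mod 47 = 1^2 * 26 = 1*26 = 26
  bit 1 = 0: r = r^2 mod 47 = 26^2 = 18
  bit 2 = 1: r = r^2 * 26 mod 47 = 18^2 * 26 = 42*26 = 11
  bit 3 = 1: r = r^2 * 26 mod 47 = 11^2 * 26 = 27*26 = 44
  bit 4 = 0: r = r^2 mod 47 = 44^2 = 9
  bit 5 = 0: r = r^2 mod 47 = 9^2 = 34
  -> A = 34
B = 26^8 mod 47  (bits of 8 = 1000)
  bit 0 = 1: r = r^2 * 26 mod 47 = 1^2 * 26 = 1*26 = 26
  bit 1 = 0: r = r^2 mod 47 = 26^2 = 18
  bit 2 = 0: r = r^2 mod 47 = 18^2 = 42
  bit 3 = 0: r = r^2 mod 47 = 42^2 = 25
  -> B = 25
s = B^a = 25^44 mod 47  (bits of 44 = 101100)
  bit 0 = 1: r = r^2 * 25 mod 47 = 1^2 * 25 = 1*25 = 25
  bit 1 = 0: r = r^2 mod 47 = 25^2 = 14
  bit 2 = 1: r = r^2 * 25 mod 47 = 14^2 * 25 = 8*25 = 12
  bit 3 = 1: r = r^2 * 25 mod 47 = 12^2 * 25 = 3*25 = 28
  bit 4 = 0: r = r^2 mod 47 = 28^2 = 32
  bit 5 = 0: r = r^2 mod 47 = 32^2 = 37
  -> s = B^a = 37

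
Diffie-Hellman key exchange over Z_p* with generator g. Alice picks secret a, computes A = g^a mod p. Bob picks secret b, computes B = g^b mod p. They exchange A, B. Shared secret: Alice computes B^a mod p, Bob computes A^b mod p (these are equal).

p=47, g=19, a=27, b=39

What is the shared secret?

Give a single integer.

Answer: 23

Derivation:
A = 19^27 mod 47  (bits of 27 = 11011)
  bit 0 = 1: r = r^2 * 19 mod 47 = 1^2 * 19 = 1*19 = 19
  bit 1 = 1: r = r^2 * 19 mod 47 = 19^2 * 19 = 32*19 = 44
  bit 2 = 0: r = r^2 mod 47 = 44^2 = 9
  bit 3 = 1: r = r^2 * 19 mod 47 = 9^2 * 19 = 34*19 = 35
  bit 4 = 1: r = r^2 * 19 mod 47 = 35^2 * 19 = 3*19 = 10
  -> A = 10
B = 19^39 mod 47  (bits of 39 = 100111)
  bit 0 = 1: r = r^2 * 19 mod 47 = 1^2 * 19 = 1*19 = 19
  bit 1 = 0: r = r^2 mod 47 = 19^2 = 32
  bit 2 = 0: r = r^2 mod 47 = 32^2 = 37
  bit 3 = 1: r = r^2 * 19 mod 47 = 37^2 * 19 = 6*19 = 20
  bit 4 = 1: r = r^2 * 19 mod 47 = 20^2 * 19 = 24*19 = 33
  bit 5 = 1: r = r^2 * 19 mod 47 = 33^2 * 19 = 8*19 = 11
  -> B = 11
s = B^a = 11^27 mod 47  (bits of 27 = 11011)
  bit 0 = 1: r = r^2 * 11 mod 47 = 1^2 * 11 = 1*11 = 11
  bit 1 = 1: r = r^2 * 11 mod 47 = 11^2 * 11 = 27*11 = 15
  bit 2 = 0: r = r^2 mod 47 = 15^2 = 37
  bit 3 = 1: r = r^2 * 11 mod 47 = 37^2 * 11 = 6*11 = 19
  bit 4 = 1: r = r^2 * 11 mod 47 = 19^2 * 11 = 32*11 = 23
  -> s = B^a = 23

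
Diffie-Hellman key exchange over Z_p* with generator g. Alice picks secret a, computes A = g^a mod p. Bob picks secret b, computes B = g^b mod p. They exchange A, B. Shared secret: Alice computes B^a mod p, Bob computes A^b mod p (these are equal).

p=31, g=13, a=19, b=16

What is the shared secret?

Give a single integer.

Answer: 10

Derivation:
A = 13^19 mod 31  (bits of 19 = 10011)
  bit 0 = 1: r = r^2 * 13 mod 31 = 1^2 * 13 = 1*13 = 13
  bit 1 = 0: r = r^2 mod 31 = 13^2 = 14
  bit 2 = 0: r = r^2 mod 31 = 14^2 = 10
  bit 3 = 1: r = r^2 * 13 mod 31 = 10^2 * 13 = 7*13 = 29
  bit 4 = 1: r = r^2 * 13 mod 31 = 29^2 * 13 = 4*13 = 21
  -> A = 21
B = 13^16 mod 31  (bits of 16 = 10000)
  bit 0 = 1: r = r^2 * 13 mod 31 = 1^2 * 13 = 1*13 = 13
  bit 1 = 0: r = r^2 mod 31 = 13^2 = 14
  bit 2 = 0: r = r^2 mod 31 = 14^2 = 10
  bit 3 = 0: r = r^2 mod 31 = 10^2 = 7
  bit 4 = 0: r = r^2 mod 31 = 7^2 = 18
  -> B = 18
s = B^a = 18^19 mod 31  (bits of 19 = 10011)
  bit 0 = 1: r = r^2 * 18 mod 31 = 1^2 * 18 = 1*18 = 18
  bit 1 = 0: r = r^2 mod 31 = 18^2 = 14
  bit 2 = 0: r = r^2 mod 31 = 14^2 = 10
  bit 3 = 1: r = r^2 * 18 mod 31 = 10^2 * 18 = 7*18 = 2
  bit 4 = 1: r = r^2 * 18 mod 31 = 2^2 * 18 = 4*18 = 10
  -> s = B^a = 10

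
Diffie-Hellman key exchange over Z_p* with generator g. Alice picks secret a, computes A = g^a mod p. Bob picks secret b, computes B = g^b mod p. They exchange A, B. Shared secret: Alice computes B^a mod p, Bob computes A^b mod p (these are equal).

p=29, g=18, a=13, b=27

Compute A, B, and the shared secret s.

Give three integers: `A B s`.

A = 18^13 mod 29  (bits of 13 = 1101)
  bit 0 = 1: r = r^2 * 18 mod 29 = 1^2 * 18 = 1*18 = 18
  bit 1 = 1: r = r^2 * 18 mod 29 = 18^2 * 18 = 5*18 = 3
  bit 2 = 0: r = r^2 mod 29 = 3^2 = 9
  bit 3 = 1: r = r^2 * 18 mod 29 = 9^2 * 18 = 23*18 = 8
  -> A = 8
B = 18^27 mod 29  (bits of 27 = 11011)
  bit 0 = 1: r = r^2 * 18 mod 29 = 1^2 * 18 = 1*18 = 18
  bit 1 = 1: r = r^2 * 18 mod 29 = 18^2 * 18 = 5*18 = 3
  bit 2 = 0: r = r^2 mod 29 = 3^2 = 9
  bit 3 = 1: r = r^2 * 18 mod 29 = 9^2 * 18 = 23*18 = 8
  bit 4 = 1: r = r^2 * 18 mod 29 = 8^2 * 18 = 6*18 = 21
  -> B = 21
s = B^a = 21^13 mod 29  (bits of 13 = 1101)
  bit 0 = 1: r = r^2 * 21 mod 29 = 1^2 * 21 = 1*21 = 21
  bit 1 = 1: r = r^2 * 21 mod 29 = 21^2 * 21 = 6*21 = 10
  bit 2 = 0: r = r^2 mod 29 = 10^2 = 13
  bit 3 = 1: r = r^2 * 21 mod 29 = 13^2 * 21 = 24*21 = 11
  -> s = B^a = 11

Answer: 8 21 11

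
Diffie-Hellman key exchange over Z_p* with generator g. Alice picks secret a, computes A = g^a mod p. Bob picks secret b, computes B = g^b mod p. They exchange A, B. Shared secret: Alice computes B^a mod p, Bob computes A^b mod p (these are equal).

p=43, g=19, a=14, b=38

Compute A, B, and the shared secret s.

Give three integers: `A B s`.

Answer: 36 25 6

Derivation:
A = 19^14 mod 43  (bits of 14 = 1110)
  bit 0 = 1: r = r^2 * 19 mod 43 = 1^2 * 19 = 1*19 = 19
  bit 1 = 1: r = r^2 * 19 mod 43 = 19^2 * 19 = 17*19 = 22
  bit 2 = 1: r = r^2 * 19 mod 43 = 22^2 * 19 = 11*19 = 37
  bit 3 = 0: r = r^2 mod 43 = 37^2 = 36
  -> A = 36
B = 19^38 mod 43  (bits of 38 = 100110)
  bit 0 = 1: r = r^2 * 19 mod 43 = 1^2 * 19 = 1*19 = 19
  bit 1 = 0: r = r^2 mod 43 = 19^2 = 17
  bit 2 = 0: r = r^2 mod 43 = 17^2 = 31
  bit 3 = 1: r = r^2 * 19 mod 43 = 31^2 * 19 = 15*19 = 27
  bit 4 = 1: r = r^2 * 19 mod 43 = 27^2 * 19 = 41*19 = 5
  bit 5 = 0: r = r^2 mod 43 = 5^2 = 25
  -> B = 25
s = B^a = 25^14 mod 43  (bits of 14 = 1110)
  bit 0 = 1: r = r^2 * 25 mod 43 = 1^2 * 25 = 1*25 = 25
  bit 1 = 1: r = r^2 * 25 mod 43 = 25^2 * 25 = 23*25 = 16
  bit 2 = 1: r = r^2 * 25 mod 43 = 16^2 * 25 = 41*25 = 36
  bit 3 = 0: r = r^2 mod 43 = 36^2 = 6
  -> s = B^a = 6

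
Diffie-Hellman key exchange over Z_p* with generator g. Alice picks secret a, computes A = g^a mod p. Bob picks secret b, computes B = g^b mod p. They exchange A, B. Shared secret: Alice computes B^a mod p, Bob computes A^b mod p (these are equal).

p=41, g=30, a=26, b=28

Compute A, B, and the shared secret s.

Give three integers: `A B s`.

Answer: 8 25 16

Derivation:
A = 30^26 mod 41  (bits of 26 = 11010)
  bit 0 = 1: r = r^2 * 30 mod 41 = 1^2 * 30 = 1*30 = 30
  bit 1 = 1: r = r^2 * 30 mod 41 = 30^2 * 30 = 39*30 = 22
  bit 2 = 0: r = r^2 mod 41 = 22^2 = 33
  bit 3 = 1: r = r^2 * 30 mod 41 = 33^2 * 30 = 23*30 = 34
  bit 4 = 0: r = r^2 mod 41 = 34^2 = 8
  -> A = 8
B = 30^28 mod 41  (bits of 28 = 11100)
  bit 0 = 1: r = r^2 * 30 mod 41 = 1^2 * 30 = 1*30 = 30
  bit 1 = 1: r = r^2 * 30 mod 41 = 30^2 * 30 = 39*30 = 22
  bit 2 = 1: r = r^2 * 30 mod 41 = 22^2 * 30 = 33*30 = 6
  bit 3 = 0: r = r^2 mod 41 = 6^2 = 36
  bit 4 = 0: r = r^2 mod 41 = 36^2 = 25
  -> B = 25
s = B^a = 25^26 mod 41  (bits of 26 = 11010)
  bit 0 = 1: r = r^2 * 25 mod 41 = 1^2 * 25 = 1*25 = 25
  bit 1 = 1: r = r^2 * 25 mod 41 = 25^2 * 25 = 10*25 = 4
  bit 2 = 0: r = r^2 mod 41 = 4^2 = 16
  bit 3 = 1: r = r^2 * 25 mod 41 = 16^2 * 25 = 10*25 = 4
  bit 4 = 0: r = r^2 mod 41 = 4^2 = 16
  -> s = B^a = 16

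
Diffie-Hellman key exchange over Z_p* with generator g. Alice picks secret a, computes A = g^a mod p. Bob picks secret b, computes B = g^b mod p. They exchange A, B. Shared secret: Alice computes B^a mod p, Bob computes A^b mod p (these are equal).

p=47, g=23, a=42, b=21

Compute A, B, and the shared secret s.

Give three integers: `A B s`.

A = 23^42 mod 47  (bits of 42 = 101010)
  bit 0 = 1: r = r^2 * 23 mod 47 = 1^2 * 23 = 1*23 = 23
  bit 1 = 0: r = r^2 mod 47 = 23^2 = 12
  bit 2 = 1: r = r^2 * 23 mod 47 = 12^2 * 23 = 3*23 = 22
  bit 3 = 0: r = r^2 mod 47 = 22^2 = 14
  bit 4 = 1: r = r^2 * 23 mod 47 = 14^2 * 23 = 8*23 = 43
  bit 5 = 0: r = r^2 mod 47 = 43^2 = 16
  -> A = 16
B = 23^21 mod 47  (bits of 21 = 10101)
  bit 0 = 1: r = r^2 * 23 mod 47 = 1^2 * 23 = 1*23 = 23
  bit 1 = 0: r = r^2 mod 47 = 23^2 = 12
  bit 2 = 1: r = r^2 * 23 mod 47 = 12^2 * 23 = 3*23 = 22
  bit 3 = 0: r = r^2 mod 47 = 22^2 = 14
  bit 4 = 1: r = r^2 * 23 mod 47 = 14^2 * 23 = 8*23 = 43
  -> B = 43
s = B^a = 43^42 mod 47  (bits of 42 = 101010)
  bit 0 = 1: r = r^2 * 43 mod 47 = 1^2 * 43 = 1*43 = 43
  bit 1 = 0: r = r^2 mod 47 = 43^2 = 16
  bit 2 = 1: r = r^2 * 43 mod 47 = 16^2 * 43 = 21*43 = 10
  bit 3 = 0: r = r^2 mod 47 = 10^2 = 6
  bit 4 = 1: r = r^2 * 43 mod 47 = 6^2 * 43 = 36*43 = 44
  bit 5 = 0: r = r^2 mod 47 = 44^2 = 9
  -> s = B^a = 9

Answer: 16 43 9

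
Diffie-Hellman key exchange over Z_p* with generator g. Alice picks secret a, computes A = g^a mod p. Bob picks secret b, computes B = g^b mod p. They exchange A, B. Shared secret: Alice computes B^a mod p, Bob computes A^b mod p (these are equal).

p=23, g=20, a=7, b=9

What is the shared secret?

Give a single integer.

A = 20^7 mod 23  (bits of 7 = 111)
  bit 0 = 1: r = r^2 * 20 mod 23 = 1^2 * 20 = 1*20 = 20
  bit 1 = 1: r = r^2 * 20 mod 23 = 20^2 * 20 = 9*20 = 19
  bit 2 = 1: r = r^2 * 20 mod 23 = 19^2 * 20 = 16*20 = 21
  -> A = 21
B = 20^9 mod 23  (bits of 9 = 1001)
  bit 0 = 1: r = r^2 * 20 mod 23 = 1^2 * 20 = 1*20 = 20
  bit 1 = 0: r = r^2 mod 23 = 20^2 = 9
  bit 2 = 0: r = r^2 mod 23 = 9^2 = 12
  bit 3 = 1: r = r^2 * 20 mod 23 = 12^2 * 20 = 6*20 = 5
  -> B = 5
s = B^a = 5^7 mod 23  (bits of 7 = 111)
  bit 0 = 1: r = r^2 * 5 mod 23 = 1^2 * 5 = 1*5 = 5
  bit 1 = 1: r = r^2 * 5 mod 23 = 5^2 * 5 = 2*5 = 10
  bit 2 = 1: r = r^2 * 5 mod 23 = 10^2 * 5 = 8*5 = 17
  -> s = B^a = 17

Answer: 17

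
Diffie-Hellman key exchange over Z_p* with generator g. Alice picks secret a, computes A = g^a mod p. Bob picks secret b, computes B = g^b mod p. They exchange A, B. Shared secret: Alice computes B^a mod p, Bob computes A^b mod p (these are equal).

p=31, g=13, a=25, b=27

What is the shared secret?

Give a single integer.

Answer: 30

Derivation:
A = 13^25 mod 31  (bits of 25 = 11001)
  bit 0 = 1: r = r^2 * 13 mod 31 = 1^2 * 13 = 1*13 = 13
  bit 1 = 1: r = r^2 * 13 mod 31 = 13^2 * 13 = 14*13 = 27
  bit 2 = 0: r = r^2 mod 31 = 27^2 = 16
  bit 3 = 0: r = r^2 mod 31 = 16^2 = 8
  bit 4 = 1: r = r^2 * 13 mod 31 = 8^2 * 13 = 2*13 = 26
  -> A = 26
B = 13^27 mod 31  (bits of 27 = 11011)
  bit 0 = 1: r = r^2 * 13 mod 31 = 1^2 * 13 = 1*13 = 13
  bit 1 = 1: r = r^2 * 13 mod 31 = 13^2 * 13 = 14*13 = 27
  bit 2 = 0: r = r^2 mod 31 = 27^2 = 16
  bit 3 = 1: r = r^2 * 13 mod 31 = 16^2 * 13 = 8*13 = 11
  bit 4 = 1: r = r^2 * 13 mod 31 = 11^2 * 13 = 28*13 = 23
  -> B = 23
s = B^a = 23^25 mod 31  (bits of 25 = 11001)
  bit 0 = 1: r = r^2 * 23 mod 31 = 1^2 * 23 = 1*23 = 23
  bit 1 = 1: r = r^2 * 23 mod 31 = 23^2 * 23 = 2*23 = 15
  bit 2 = 0: r = r^2 mod 31 = 15^2 = 8
  bit 3 = 0: r = r^2 mod 31 = 8^2 = 2
  bit 4 = 1: r = r^2 * 23 mod 31 = 2^2 * 23 = 4*23 = 30
  -> s = B^a = 30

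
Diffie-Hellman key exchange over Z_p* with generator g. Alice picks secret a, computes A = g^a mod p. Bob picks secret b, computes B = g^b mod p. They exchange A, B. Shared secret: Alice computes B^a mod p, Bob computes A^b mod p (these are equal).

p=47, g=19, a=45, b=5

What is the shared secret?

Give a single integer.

Answer: 23

Derivation:
A = 19^45 mod 47  (bits of 45 = 101101)
  bit 0 = 1: r = r^2 * 19 mod 47 = 1^2 * 19 = 1*19 = 19
  bit 1 = 0: r = r^2 mod 47 = 19^2 = 32
  bit 2 = 1: r = r^2 * 19 mod 47 = 32^2 * 19 = 37*19 = 45
  bit 3 = 1: r = r^2 * 19 mod 47 = 45^2 * 19 = 4*19 = 29
  bit 4 = 0: r = r^2 mod 47 = 29^2 = 42
  bit 5 = 1: r = r^2 * 19 mod 47 = 42^2 * 19 = 25*19 = 5
  -> A = 5
B = 19^5 mod 47  (bits of 5 = 101)
  bit 0 = 1: r = r^2 * 19 mod 47 = 1^2 * 19 = 1*19 = 19
  bit 1 = 0: r = r^2 mod 47 = 19^2 = 32
  bit 2 = 1: r = r^2 * 19 mod 47 = 32^2 * 19 = 37*19 = 45
  -> B = 45
s = B^a = 45^45 mod 47  (bits of 45 = 101101)
  bit 0 = 1: r = r^2 * 45 mod 47 = 1^2 * 45 = 1*45 = 45
  bit 1 = 0: r = r^2 mod 47 = 45^2 = 4
  bit 2 = 1: r = r^2 * 45 mod 47 = 4^2 * 45 = 16*45 = 15
  bit 3 = 1: r = r^2 * 45 mod 47 = 15^2 * 45 = 37*45 = 20
  bit 4 = 0: r = r^2 mod 47 = 20^2 = 24
  bit 5 = 1: r = r^2 * 45 mod 47 = 24^2 * 45 = 12*45 = 23
  -> s = B^a = 23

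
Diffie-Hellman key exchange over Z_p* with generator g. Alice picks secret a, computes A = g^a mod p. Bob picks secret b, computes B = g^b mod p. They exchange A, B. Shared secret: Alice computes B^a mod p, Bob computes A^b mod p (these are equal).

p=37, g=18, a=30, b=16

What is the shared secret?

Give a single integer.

A = 18^30 mod 37  (bits of 30 = 11110)
  bit 0 = 1: r = r^2 * 18 mod 37 = 1^2 * 18 = 1*18 = 18
  bit 1 = 1: r = r^2 * 18 mod 37 = 18^2 * 18 = 28*18 = 23
  bit 2 = 1: r = r^2 * 18 mod 37 = 23^2 * 18 = 11*18 = 13
  bit 3 = 1: r = r^2 * 18 mod 37 = 13^2 * 18 = 21*18 = 8
  bit 4 = 0: r = r^2 mod 37 = 8^2 = 27
  -> A = 27
B = 18^16 mod 37  (bits of 16 = 10000)
  bit 0 = 1: r = r^2 * 18 mod 37 = 1^2 * 18 = 1*18 = 18
  bit 1 = 0: r = r^2 mod 37 = 18^2 = 28
  bit 2 = 0: r = r^2 mod 37 = 28^2 = 7
  bit 3 = 0: r = r^2 mod 37 = 7^2 = 12
  bit 4 = 0: r = r^2 mod 37 = 12^2 = 33
  -> B = 33
s = B^a = 33^30 mod 37  (bits of 30 = 11110)
  bit 0 = 1: r = r^2 * 33 mod 37 = 1^2 * 33 = 1*33 = 33
  bit 1 = 1: r = r^2 * 33 mod 37 = 33^2 * 33 = 16*33 = 10
  bit 2 = 1: r = r^2 * 33 mod 37 = 10^2 * 33 = 26*33 = 7
  bit 3 = 1: r = r^2 * 33 mod 37 = 7^2 * 33 = 12*33 = 26
  bit 4 = 0: r = r^2 mod 37 = 26^2 = 10
  -> s = B^a = 10

Answer: 10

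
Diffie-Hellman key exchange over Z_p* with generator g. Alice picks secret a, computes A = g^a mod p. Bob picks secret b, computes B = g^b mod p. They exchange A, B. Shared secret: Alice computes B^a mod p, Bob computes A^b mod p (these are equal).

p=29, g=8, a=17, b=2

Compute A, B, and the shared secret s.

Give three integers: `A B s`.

Answer: 10 6 13

Derivation:
A = 8^17 mod 29  (bits of 17 = 10001)
  bit 0 = 1: r = r^2 * 8 mod 29 = 1^2 * 8 = 1*8 = 8
  bit 1 = 0: r = r^2 mod 29 = 8^2 = 6
  bit 2 = 0: r = r^2 mod 29 = 6^2 = 7
  bit 3 = 0: r = r^2 mod 29 = 7^2 = 20
  bit 4 = 1: r = r^2 * 8 mod 29 = 20^2 * 8 = 23*8 = 10
  -> A = 10
B = 8^2 mod 29  (bits of 2 = 10)
  bit 0 = 1: r = r^2 * 8 mod 29 = 1^2 * 8 = 1*8 = 8
  bit 1 = 0: r = r^2 mod 29 = 8^2 = 6
  -> B = 6
s = B^a = 6^17 mod 29  (bits of 17 = 10001)
  bit 0 = 1: r = r^2 * 6 mod 29 = 1^2 * 6 = 1*6 = 6
  bit 1 = 0: r = r^2 mod 29 = 6^2 = 7
  bit 2 = 0: r = r^2 mod 29 = 7^2 = 20
  bit 3 = 0: r = r^2 mod 29 = 20^2 = 23
  bit 4 = 1: r = r^2 * 6 mod 29 = 23^2 * 6 = 7*6 = 13
  -> s = B^a = 13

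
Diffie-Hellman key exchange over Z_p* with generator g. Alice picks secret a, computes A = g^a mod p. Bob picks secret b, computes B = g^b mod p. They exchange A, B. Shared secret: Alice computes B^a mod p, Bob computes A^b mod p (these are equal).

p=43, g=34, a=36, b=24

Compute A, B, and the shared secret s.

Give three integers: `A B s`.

Answer: 11 41 41

Derivation:
A = 34^36 mod 43  (bits of 36 = 100100)
  bit 0 = 1: r = r^2 * 34 mod 43 = 1^2 * 34 = 1*34 = 34
  bit 1 = 0: r = r^2 mod 43 = 34^2 = 38
  bit 2 = 0: r = r^2 mod 43 = 38^2 = 25
  bit 3 = 1: r = r^2 * 34 mod 43 = 25^2 * 34 = 23*34 = 8
  bit 4 = 0: r = r^2 mod 43 = 8^2 = 21
  bit 5 = 0: r = r^2 mod 43 = 21^2 = 11
  -> A = 11
B = 34^24 mod 43  (bits of 24 = 11000)
  bit 0 = 1: r = r^2 * 34 mod 43 = 1^2 * 34 = 1*34 = 34
  bit 1 = 1: r = r^2 * 34 mod 43 = 34^2 * 34 = 38*34 = 2
  bit 2 = 0: r = r^2 mod 43 = 2^2 = 4
  bit 3 = 0: r = r^2 mod 43 = 4^2 = 16
  bit 4 = 0: r = r^2 mod 43 = 16^2 = 41
  -> B = 41
s = B^a = 41^36 mod 43  (bits of 36 = 100100)
  bit 0 = 1: r = r^2 * 41 mod 43 = 1^2 * 41 = 1*41 = 41
  bit 1 = 0: r = r^2 mod 43 = 41^2 = 4
  bit 2 = 0: r = r^2 mod 43 = 4^2 = 16
  bit 3 = 1: r = r^2 * 41 mod 43 = 16^2 * 41 = 41*41 = 4
  bit 4 = 0: r = r^2 mod 43 = 4^2 = 16
  bit 5 = 0: r = r^2 mod 43 = 16^2 = 41
  -> s = B^a = 41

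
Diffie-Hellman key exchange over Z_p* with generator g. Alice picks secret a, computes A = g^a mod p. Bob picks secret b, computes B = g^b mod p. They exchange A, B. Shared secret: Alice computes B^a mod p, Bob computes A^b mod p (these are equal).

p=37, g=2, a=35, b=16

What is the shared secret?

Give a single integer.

A = 2^35 mod 37  (bits of 35 = 100011)
  bit 0 = 1: r = r^2 * 2 mod 37 = 1^2 * 2 = 1*2 = 2
  bit 1 = 0: r = r^2 mod 37 = 2^2 = 4
  bit 2 = 0: r = r^2 mod 37 = 4^2 = 16
  bit 3 = 0: r = r^2 mod 37 = 16^2 = 34
  bit 4 = 1: r = r^2 * 2 mod 37 = 34^2 * 2 = 9*2 = 18
  bit 5 = 1: r = r^2 * 2 mod 37 = 18^2 * 2 = 28*2 = 19
  -> A = 19
B = 2^16 mod 37  (bits of 16 = 10000)
  bit 0 = 1: r = r^2 * 2 mod 37 = 1^2 * 2 = 1*2 = 2
  bit 1 = 0: r = r^2 mod 37 = 2^2 = 4
  bit 2 = 0: r = r^2 mod 37 = 4^2 = 16
  bit 3 = 0: r = r^2 mod 37 = 16^2 = 34
  bit 4 = 0: r = r^2 mod 37 = 34^2 = 9
  -> B = 9
s = B^a = 9^35 mod 37  (bits of 35 = 100011)
  bit 0 = 1: r = r^2 * 9 mod 37 = 1^2 * 9 = 1*9 = 9
  bit 1 = 0: r = r^2 mod 37 = 9^2 = 7
  bit 2 = 0: r = r^2 mod 37 = 7^2 = 12
  bit 3 = 0: r = r^2 mod 37 = 12^2 = 33
  bit 4 = 1: r = r^2 * 9 mod 37 = 33^2 * 9 = 16*9 = 33
  bit 5 = 1: r = r^2 * 9 mod 37 = 33^2 * 9 = 16*9 = 33
  -> s = B^a = 33

Answer: 33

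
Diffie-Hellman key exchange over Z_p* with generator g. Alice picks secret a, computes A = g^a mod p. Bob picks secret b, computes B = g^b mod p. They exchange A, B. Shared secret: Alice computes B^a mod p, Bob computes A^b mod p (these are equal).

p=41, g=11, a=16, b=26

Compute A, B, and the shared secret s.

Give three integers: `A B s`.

A = 11^16 mod 41  (bits of 16 = 10000)
  bit 0 = 1: r = r^2 * 11 mod 41 = 1^2 * 11 = 1*11 = 11
  bit 1 = 0: r = r^2 mod 41 = 11^2 = 39
  bit 2 = 0: r = r^2 mod 41 = 39^2 = 4
  bit 3 = 0: r = r^2 mod 41 = 4^2 = 16
  bit 4 = 0: r = r^2 mod 41 = 16^2 = 10
  -> A = 10
B = 11^26 mod 41  (bits of 26 = 11010)
  bit 0 = 1: r = r^2 * 11 mod 41 = 1^2 * 11 = 1*11 = 11
  bit 1 = 1: r = r^2 * 11 mod 41 = 11^2 * 11 = 39*11 = 19
  bit 2 = 0: r = r^2 mod 41 = 19^2 = 33
  bit 3 = 1: r = r^2 * 11 mod 41 = 33^2 * 11 = 23*11 = 7
  bit 4 = 0: r = r^2 mod 41 = 7^2 = 8
  -> B = 8
s = B^a = 8^16 mod 41  (bits of 16 = 10000)
  bit 0 = 1: r = r^2 * 8 mod 41 = 1^2 * 8 = 1*8 = 8
  bit 1 = 0: r = r^2 mod 41 = 8^2 = 23
  bit 2 = 0: r = r^2 mod 41 = 23^2 = 37
  bit 3 = 0: r = r^2 mod 41 = 37^2 = 16
  bit 4 = 0: r = r^2 mod 41 = 16^2 = 10
  -> s = B^a = 10

Answer: 10 8 10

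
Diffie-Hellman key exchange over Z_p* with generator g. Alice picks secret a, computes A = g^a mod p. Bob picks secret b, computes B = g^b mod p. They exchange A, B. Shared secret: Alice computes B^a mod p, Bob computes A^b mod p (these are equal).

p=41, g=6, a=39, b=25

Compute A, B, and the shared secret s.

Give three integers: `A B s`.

Answer: 7 14 3

Derivation:
A = 6^39 mod 41  (bits of 39 = 100111)
  bit 0 = 1: r = r^2 * 6 mod 41 = 1^2 * 6 = 1*6 = 6
  bit 1 = 0: r = r^2 mod 41 = 6^2 = 36
  bit 2 = 0: r = r^2 mod 41 = 36^2 = 25
  bit 3 = 1: r = r^2 * 6 mod 41 = 25^2 * 6 = 10*6 = 19
  bit 4 = 1: r = r^2 * 6 mod 41 = 19^2 * 6 = 33*6 = 34
  bit 5 = 1: r = r^2 * 6 mod 41 = 34^2 * 6 = 8*6 = 7
  -> A = 7
B = 6^25 mod 41  (bits of 25 = 11001)
  bit 0 = 1: r = r^2 * 6 mod 41 = 1^2 * 6 = 1*6 = 6
  bit 1 = 1: r = r^2 * 6 mod 41 = 6^2 * 6 = 36*6 = 11
  bit 2 = 0: r = r^2 mod 41 = 11^2 = 39
  bit 3 = 0: r = r^2 mod 41 = 39^2 = 4
  bit 4 = 1: r = r^2 * 6 mod 41 = 4^2 * 6 = 16*6 = 14
  -> B = 14
s = B^a = 14^39 mod 41  (bits of 39 = 100111)
  bit 0 = 1: r = r^2 * 14 mod 41 = 1^2 * 14 = 1*14 = 14
  bit 1 = 0: r = r^2 mod 41 = 14^2 = 32
  bit 2 = 0: r = r^2 mod 41 = 32^2 = 40
  bit 3 = 1: r = r^2 * 14 mod 41 = 40^2 * 14 = 1*14 = 14
  bit 4 = 1: r = r^2 * 14 mod 41 = 14^2 * 14 = 32*14 = 38
  bit 5 = 1: r = r^2 * 14 mod 41 = 38^2 * 14 = 9*14 = 3
  -> s = B^a = 3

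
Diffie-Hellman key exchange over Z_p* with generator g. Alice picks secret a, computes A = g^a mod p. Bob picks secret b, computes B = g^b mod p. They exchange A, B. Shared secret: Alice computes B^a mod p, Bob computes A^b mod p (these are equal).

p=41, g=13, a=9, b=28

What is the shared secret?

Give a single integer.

A = 13^9 mod 41  (bits of 9 = 1001)
  bit 0 = 1: r = r^2 * 13 mod 41 = 1^2 * 13 = 1*13 = 13
  bit 1 = 0: r = r^2 mod 41 = 13^2 = 5
  bit 2 = 0: r = r^2 mod 41 = 5^2 = 25
  bit 3 = 1: r = r^2 * 13 mod 41 = 25^2 * 13 = 10*13 = 7
  -> A = 7
B = 13^28 mod 41  (bits of 28 = 11100)
  bit 0 = 1: r = r^2 * 13 mod 41 = 1^2 * 13 = 1*13 = 13
  bit 1 = 1: r = r^2 * 13 mod 41 = 13^2 * 13 = 5*13 = 24
  bit 2 = 1: r = r^2 * 13 mod 41 = 24^2 * 13 = 2*13 = 26
  bit 3 = 0: r = r^2 mod 41 = 26^2 = 20
  bit 4 = 0: r = r^2 mod 41 = 20^2 = 31
  -> B = 31
s = B^a = 31^9 mod 41  (bits of 9 = 1001)
  bit 0 = 1: r = r^2 * 31 mod 41 = 1^2 * 31 = 1*31 = 31
  bit 1 = 0: r = r^2 mod 41 = 31^2 = 18
  bit 2 = 0: r = r^2 mod 41 = 18^2 = 37
  bit 3 = 1: r = r^2 * 31 mod 41 = 37^2 * 31 = 16*31 = 4
  -> s = B^a = 4

Answer: 4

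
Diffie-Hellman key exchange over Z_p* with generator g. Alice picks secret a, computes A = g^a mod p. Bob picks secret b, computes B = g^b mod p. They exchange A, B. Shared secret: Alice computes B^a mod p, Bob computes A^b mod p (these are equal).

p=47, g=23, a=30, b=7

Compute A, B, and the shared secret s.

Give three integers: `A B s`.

Answer: 18 29 6

Derivation:
A = 23^30 mod 47  (bits of 30 = 11110)
  bit 0 = 1: r = r^2 * 23 mod 47 = 1^2 * 23 = 1*23 = 23
  bit 1 = 1: r = r^2 * 23 mod 47 = 23^2 * 23 = 12*23 = 41
  bit 2 = 1: r = r^2 * 23 mod 47 = 41^2 * 23 = 36*23 = 29
  bit 3 = 1: r = r^2 * 23 mod 47 = 29^2 * 23 = 42*23 = 26
  bit 4 = 0: r = r^2 mod 47 = 26^2 = 18
  -> A = 18
B = 23^7 mod 47  (bits of 7 = 111)
  bit 0 = 1: r = r^2 * 23 mod 47 = 1^2 * 23 = 1*23 = 23
  bit 1 = 1: r = r^2 * 23 mod 47 = 23^2 * 23 = 12*23 = 41
  bit 2 = 1: r = r^2 * 23 mod 47 = 41^2 * 23 = 36*23 = 29
  -> B = 29
s = B^a = 29^30 mod 47  (bits of 30 = 11110)
  bit 0 = 1: r = r^2 * 29 mod 47 = 1^2 * 29 = 1*29 = 29
  bit 1 = 1: r = r^2 * 29 mod 47 = 29^2 * 29 = 42*29 = 43
  bit 2 = 1: r = r^2 * 29 mod 47 = 43^2 * 29 = 16*29 = 41
  bit 3 = 1: r = r^2 * 29 mod 47 = 41^2 * 29 = 36*29 = 10
  bit 4 = 0: r = r^2 mod 47 = 10^2 = 6
  -> s = B^a = 6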